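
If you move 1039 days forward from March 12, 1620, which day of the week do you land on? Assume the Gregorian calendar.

First find the weekday of Mar 12, 1620. Doomsday rule: the anchor day for the 1600s is Tuesday. For year 20: 20÷12 = 1 r 8, and 8÷4 = 2, so 1+8+2 = 11.
Tuesday + 11 ≡ Saturday — that's 1620's doomsday.
In March the doomsday date is Mar 14.
Mar 12 is 2 days before Mar 14; 2 mod 7 = 2, so Saturday − 2 = Thursday.
1039 mod 7 = 3, so 1039 days after a Thursday is Thursday + 3 = Sunday.

Sunday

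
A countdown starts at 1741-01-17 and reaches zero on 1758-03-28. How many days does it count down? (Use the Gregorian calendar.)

6279

Jan 17, 1741 → Jan 17, 1742: 365 days.
Jan 17, 1742 → Jan 17, 1743: 365 days.
Jan 17, 1743 → Jan 17, 1744: 365 days.
Jan 17, 1744 → Jan 17, 1745: 366 days (Feb 29, 1744 is in that span).
Jan 17, 1745 → Jan 17, 1746: 365 days.
Jan 17, 1746 → Jan 17, 1747: 365 days.
Jan 17, 1747 → Jan 17, 1748: 365 days.
Jan 17, 1748 → Jan 17, 1749: 366 days (Feb 29, 1748 is in that span).
Jan 17, 1749 → Jan 17, 1750: 365 days.
Jan 17, 1750 → Jan 17, 1751: 365 days.
Jan 17, 1751 → Jan 17, 1752: 365 days.
Jan 17, 1752 → Jan 17, 1753: 366 days (Feb 29, 1752 is in that span).
Jan 17, 1753 → Jan 17, 1754: 365 days.
Jan 17, 1754 → Jan 17, 1755: 365 days.
Jan 17, 1755 → Jan 17, 1756: 365 days.
Jan 17, 1756 → Jan 17, 1757: 366 days (Feb 29, 1756 is in that span).
Jan 17, 1757 → Jan 17, 1758: 365 days.
Jan 17, 1758 → Feb 17, 1758: 31 days (January has 31).
Feb 17, 1758 → Mar 17, 1758: 28 days (February has 28).
Mar 17, 1758 → Mar 28, 1758: 11 days.
Total: 6279 days.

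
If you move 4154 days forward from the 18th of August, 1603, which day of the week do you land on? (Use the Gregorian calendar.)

Thursday

First find the weekday of Aug 18, 1603. Doomsday rule: the anchor day for the 1600s is Tuesday. For year 03: 3÷12 = 0 r 3, and 3÷4 = 0, so 0+3+0 = 3.
Tuesday + 3 ≡ Friday — that's 1603's doomsday.
In August the doomsday date is Aug 8.
Aug 18 is 10 days after Aug 8; 10 mod 7 = 3, so Friday + 3 = Monday.
4154 mod 7 = 3, so 4154 days after a Monday is Monday + 3 = Thursday.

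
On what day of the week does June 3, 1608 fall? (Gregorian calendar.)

Tuesday

Doomsday rule: the anchor day for the 1600s is Tuesday. For year 08: 8÷12 = 0 r 8, and 8÷4 = 2, so 0+8+2 = 10.
Tuesday + 10 ≡ Friday — that's 1608's doomsday.
In June the doomsday date is Jun 6.
Jun 3 is 3 days before Jun 6; 3 mod 7 = 3, so Friday − 3 = Tuesday.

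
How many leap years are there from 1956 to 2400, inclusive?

109

Multiples of 4 in [1956,2400]: 112.
Of those, multiples of 100: 5 (not leap unless ÷400).
Multiples of 400: 2.
Leap years = 112 − 5 + 2 = 109.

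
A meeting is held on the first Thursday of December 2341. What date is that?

December 1, 2341 is a Monday.
The first Thursday is therefore December 4 (3 days later).

December 4, 2341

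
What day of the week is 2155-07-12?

Saturday

Doomsday rule: the anchor day for the 2100s is Sunday. For year 55: 55÷12 = 4 r 7, and 7÷4 = 1, so 4+7+1 = 12.
Sunday + 12 ≡ Friday — that's 2155's doomsday.
In July the doomsday date is Jul 11.
Jul 12 is 1 day after Jul 11; 1 mod 7 = 1, so Friday + 1 = Saturday.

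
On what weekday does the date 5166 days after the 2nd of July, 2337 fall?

Friday

Jul 2, 2337 is a Friday.
5166 mod 7 = 0, so 5166 days after a Friday is Friday + 0 = Friday.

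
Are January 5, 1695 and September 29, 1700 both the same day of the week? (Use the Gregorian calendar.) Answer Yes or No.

From Jan 5, 1695 to Sep 29, 1700 is 2093 days.
2093 mod 7 = 0, so they are the same weekday.
(Jan 5, 1695 is a Wednesday; Sep 29, 1700 is a Wednesday.)

Yes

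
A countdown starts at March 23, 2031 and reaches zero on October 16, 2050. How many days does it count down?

7147

Mar 23, 2031 → Mar 23, 2032: 366 days (Feb 29, 2032 is in that span).
Mar 23, 2032 → Mar 23, 2033: 365 days.
Mar 23, 2033 → Mar 23, 2034: 365 days.
Mar 23, 2034 → Mar 23, 2035: 365 days.
Mar 23, 2035 → Mar 23, 2036: 366 days (Feb 29, 2036 is in that span).
Mar 23, 2036 → Mar 23, 2037: 365 days.
Mar 23, 2037 → Mar 23, 2038: 365 days.
Mar 23, 2038 → Mar 23, 2039: 365 days.
Mar 23, 2039 → Mar 23, 2040: 366 days (Feb 29, 2040 is in that span).
Mar 23, 2040 → Mar 23, 2041: 365 days.
Mar 23, 2041 → Mar 23, 2042: 365 days.
Mar 23, 2042 → Mar 23, 2043: 365 days.
Mar 23, 2043 → Mar 23, 2044: 366 days (Feb 29, 2044 is in that span).
Mar 23, 2044 → Mar 23, 2045: 365 days.
Mar 23, 2045 → Mar 23, 2046: 365 days.
Mar 23, 2046 → Mar 23, 2047: 365 days.
Mar 23, 2047 → Mar 23, 2048: 366 days (Feb 29, 2048 is in that span).
Mar 23, 2048 → Mar 23, 2049: 365 days.
Mar 23, 2049 → Mar 23, 2050: 365 days.
Mar 23, 2050 → Apr 23, 2050: 31 days (March has 31).
Apr 23, 2050 → May 23, 2050: 30 days (April has 30).
May 23, 2050 → Jun 23, 2050: 31 days (May has 31).
Jun 23, 2050 → Jul 23, 2050: 30 days (June has 30).
Jul 23, 2050 → Aug 23, 2050: 31 days (July has 31).
Aug 23, 2050 → Sep 23, 2050: 31 days (August has 31).
Sep 23, 2050 → Oct 16, 2050: 23 days.
Total: 7147 days.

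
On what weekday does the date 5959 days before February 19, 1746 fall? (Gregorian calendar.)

First find the weekday of Feb 19, 1746. Doomsday rule: the anchor day for the 1700s is Sunday. For year 46: 46÷12 = 3 r 10, and 10÷4 = 2, so 3+10+2 = 15.
Sunday + 15 ≡ Monday — that's 1746's doomsday.
In February the doomsday date is Feb 28 (1746 is not a leap year).
Feb 19 is 9 days before Feb 28; 9 mod 7 = 2, so Monday − 2 = Saturday.
5959 mod 7 = 2, so 5959 days before a Saturday is Saturday − 2 = Thursday.

Thursday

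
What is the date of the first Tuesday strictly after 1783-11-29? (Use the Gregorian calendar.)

Nov 29, 1783 is a Saturday.
From Saturday to the next Tuesday is 3 days.
Nov 29, 1783 + 3 = Dec 2, 1783.

December 2, 1783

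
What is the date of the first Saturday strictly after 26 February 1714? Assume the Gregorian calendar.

Feb 26, 1714 is a Monday.
From Monday to the next Saturday is 5 days.
Feb 26, 1714 + 5 = Mar 3, 1714.

March 3, 1714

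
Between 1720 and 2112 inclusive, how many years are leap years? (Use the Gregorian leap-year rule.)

Multiples of 4 in [1720,2112]: 99.
Of those, multiples of 100: 4 (not leap unless ÷400).
Multiples of 400: 1.
Leap years = 99 − 4 + 1 = 96.

96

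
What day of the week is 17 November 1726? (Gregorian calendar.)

Doomsday rule: the anchor day for the 1700s is Sunday. For year 26: 26÷12 = 2 r 2, and 2÷4 = 0, so 2+2+0 = 4.
Sunday + 4 ≡ Thursday — that's 1726's doomsday.
In November the doomsday date is Nov 7.
Nov 17 is 10 days after Nov 7; 10 mod 7 = 3, so Thursday + 3 = Sunday.

Sunday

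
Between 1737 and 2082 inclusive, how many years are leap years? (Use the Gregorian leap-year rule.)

Multiples of 4 in [1737,2082]: 86.
Of those, multiples of 100: 3 (not leap unless ÷400).
Multiples of 400: 1.
Leap years = 86 − 3 + 1 = 84.

84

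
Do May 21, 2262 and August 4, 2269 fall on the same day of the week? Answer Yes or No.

From May 21, 2262 to Aug 4, 2269 is 2632 days.
2632 mod 7 = 0, so they are the same weekday.
(May 21, 2262 is a Wednesday; Aug 4, 2269 is a Wednesday.)

Yes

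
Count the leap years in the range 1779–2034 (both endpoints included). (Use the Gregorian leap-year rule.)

Multiples of 4 in [1779,2034]: 64.
Of those, multiples of 100: 3 (not leap unless ÷400).
Multiples of 400: 1.
Leap years = 64 − 3 + 1 = 62.

62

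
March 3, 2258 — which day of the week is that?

Wednesday

Doomsday rule: the anchor day for the 2200s is Friday. For year 58: 58÷12 = 4 r 10, and 10÷4 = 2, so 4+10+2 = 16.
Friday + 16 ≡ Sunday — that's 2258's doomsday.
In March the doomsday date is Mar 14.
Mar 3 is 11 days before Mar 14; 11 mod 7 = 4, so Sunday − 4 = Wednesday.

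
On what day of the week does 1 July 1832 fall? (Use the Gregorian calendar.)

Sunday

January 1, 1832 is a Sunday.
Jan 1, 1832 → Feb 1, 1832: 31 days (January has 31).
Feb 1, 1832 → Mar 1, 1832: 29 days (February has 29).
Mar 1, 1832 → Apr 1, 1832: 31 days (March has 31).
Apr 1, 1832 → May 1, 1832: 30 days (April has 30).
May 1, 1832 → Jun 1, 1832: 31 days (May has 31).
Jun 1, 1832 → Jul 1, 1832: 30 days.
Total: 182 days.
182 mod 7 = 0, so Sunday + 0 = Sunday.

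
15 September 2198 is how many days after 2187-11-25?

3947

Nov 25, 2187 → Nov 25, 2188: 366 days (Feb 29, 2188 is in that span).
Nov 25, 2188 → Nov 25, 2189: 365 days.
Nov 25, 2189 → Nov 25, 2190: 365 days.
Nov 25, 2190 → Nov 25, 2191: 365 days.
Nov 25, 2191 → Nov 25, 2192: 366 days (Feb 29, 2192 is in that span).
Nov 25, 2192 → Nov 25, 2193: 365 days.
Nov 25, 2193 → Nov 25, 2194: 365 days.
Nov 25, 2194 → Nov 25, 2195: 365 days.
Nov 25, 2195 → Nov 25, 2196: 366 days (Feb 29, 2196 is in that span).
Nov 25, 2196 → Nov 25, 2197: 365 days.
Nov 25, 2197 → Dec 25, 2197: 30 days (November has 30).
Dec 25, 2197 → Jan 25, 2198: 31 days (December has 31).
Jan 25, 2198 → Feb 25, 2198: 31 days (January has 31).
Feb 25, 2198 → Mar 25, 2198: 28 days (February has 28).
Mar 25, 2198 → Apr 25, 2198: 31 days (March has 31).
Apr 25, 2198 → May 25, 2198: 30 days (April has 30).
May 25, 2198 → Jun 25, 2198: 31 days (May has 31).
Jun 25, 2198 → Jul 25, 2198: 30 days (June has 30).
Jul 25, 2198 → Aug 25, 2198: 31 days (July has 31).
Aug 25, 2198 → Sep 15, 2198: 21 days.
Total: 3947 days.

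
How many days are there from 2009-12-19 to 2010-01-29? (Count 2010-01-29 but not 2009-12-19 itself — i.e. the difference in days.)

Dec 19, 2009 → Jan 19, 2010: 31 days (December has 31).
Jan 19, 2010 → Jan 29, 2010: 10 days.
Total: 41 days.

41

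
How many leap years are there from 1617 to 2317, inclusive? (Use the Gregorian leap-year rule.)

169

Multiples of 4 in [1617,2317]: 175.
Of those, multiples of 100: 7 (not leap unless ÷400).
Multiples of 400: 1.
Leap years = 175 − 7 + 1 = 169.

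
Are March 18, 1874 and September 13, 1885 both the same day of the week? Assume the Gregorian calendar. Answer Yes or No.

From Mar 18, 1874 to Sep 13, 1885 is 4197 days.
4197 mod 7 = 4, so they are different weekdays.
(Mar 18, 1874 is a Wednesday; Sep 13, 1885 is a Sunday.)

No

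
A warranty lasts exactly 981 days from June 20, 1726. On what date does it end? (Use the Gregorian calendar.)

+365 (one year) → Jun 20, 1727 (616 left).
+366 (one year; includes Feb 29, 1728) → Jun 20, 1728 (250 left).
Jun has 30 days: +11 → Jul 1, 1728 (239 left).
Jul has 31 days: +31 → Aug 1, 1728 (208 left).
Aug has 31 days: +31 → Sep 1, 1728 (177 left).
Sep has 30 days: +30 → Oct 1, 1728 (147 left).
Oct has 31 days: +31 → Nov 1, 1728 (116 left).
Nov has 30 days: +30 → Dec 1, 1728 (86 left).
Dec has 31 days: +31 → Jan 1, 1729 (55 left).
Jan has 31 days: +31 → Feb 1, 1729 (24 left).
+24 → Feb 25, 1729.

February 25, 1729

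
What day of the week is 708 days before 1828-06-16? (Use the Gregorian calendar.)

Sunday

Jun 16, 1828 is a Monday.
708 mod 7 = 1, so 708 days before a Monday is Monday − 1 = Sunday.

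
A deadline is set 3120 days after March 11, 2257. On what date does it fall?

September 25, 2265

+365 (one year) → Mar 11, 2258 (2755 left).
+365 (one year) → Mar 11, 2259 (2390 left).
+366 (one year; includes Feb 29, 2260) → Mar 11, 2260 (2024 left).
+365 (one year) → Mar 11, 2261 (1659 left).
+365 (one year) → Mar 11, 2262 (1294 left).
+365 (one year) → Mar 11, 2263 (929 left).
+366 (one year; includes Feb 29, 2264) → Mar 11, 2264 (563 left).
+365 (one year) → Mar 11, 2265 (198 left).
Mar has 31 days: +21 → Apr 1, 2265 (177 left).
Apr has 30 days: +30 → May 1, 2265 (147 left).
May has 31 days: +31 → Jun 1, 2265 (116 left).
Jun has 30 days: +30 → Jul 1, 2265 (86 left).
Jul has 31 days: +31 → Aug 1, 2265 (55 left).
Aug has 31 days: +31 → Sep 1, 2265 (24 left).
+24 → Sep 25, 2265.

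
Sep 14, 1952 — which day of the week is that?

Doomsday rule: the anchor day for the 1900s is Wednesday. For year 52: 52÷12 = 4 r 4, and 4÷4 = 1, so 4+4+1 = 9.
Wednesday + 9 ≡ Friday — that's 1952's doomsday.
In September the doomsday date is Sep 5.
Sep 14 is 9 days after Sep 5; 9 mod 7 = 2, so Friday + 2 = Sunday.

Sunday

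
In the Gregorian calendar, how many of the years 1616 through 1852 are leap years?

58

Multiples of 4 in [1616,1852]: 60.
Of those, multiples of 100: 2 (not leap unless ÷400).
Multiples of 400: 0.
Leap years = 60 − 2 + 0 = 58.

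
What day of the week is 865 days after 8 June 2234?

Thursday

Jun 8, 2234 is a Sunday.
865 mod 7 = 4, so 865 days after a Sunday is Sunday + 4 = Thursday.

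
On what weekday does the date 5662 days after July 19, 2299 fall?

Tuesday

Jul 19, 2299 is a Wednesday.
5662 mod 7 = 6, so 5662 days after a Wednesday is Wednesday + 6 = Tuesday.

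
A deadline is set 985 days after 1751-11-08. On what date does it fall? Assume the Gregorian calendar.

July 20, 1754

+366 (one year; includes Feb 29, 1752) → Nov 8, 1752 (619 left).
+365 (one year) → Nov 8, 1753 (254 left).
Nov has 30 days: +23 → Dec 1, 1753 (231 left).
Dec has 31 days: +31 → Jan 1, 1754 (200 left).
Jan has 31 days: +31 → Feb 1, 1754 (169 left).
Feb has 28 days: +28 → Mar 1, 1754 (141 left).
Mar has 31 days: +31 → Apr 1, 1754 (110 left).
Apr has 30 days: +30 → May 1, 1754 (80 left).
May has 31 days: +31 → Jun 1, 1754 (49 left).
Jun has 30 days: +30 → Jul 1, 1754 (19 left).
+19 → Jul 20, 1754.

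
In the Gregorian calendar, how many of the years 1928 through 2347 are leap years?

102

Multiples of 4 in [1928,2347]: 105.
Of those, multiples of 100: 4 (not leap unless ÷400).
Multiples of 400: 1.
Leap years = 105 − 4 + 1 = 102.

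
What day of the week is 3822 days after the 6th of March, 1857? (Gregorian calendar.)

Friday

First find the weekday of Mar 6, 1857. Doomsday rule: the anchor day for the 1800s is Friday. For year 57: 57÷12 = 4 r 9, and 9÷4 = 2, so 4+9+2 = 15.
Friday + 15 ≡ Saturday — that's 1857's doomsday.
In March the doomsday date is Mar 14.
Mar 6 is 8 days before Mar 14; 8 mod 7 = 1, so Saturday − 1 = Friday.
3822 mod 7 = 0, so 3822 days after a Friday is Friday + 0 = Friday.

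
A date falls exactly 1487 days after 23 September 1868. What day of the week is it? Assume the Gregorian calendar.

Sep 23, 1868 is a Wednesday.
1487 mod 7 = 3, so 1487 days after a Wednesday is Wednesday + 3 = Saturday.

Saturday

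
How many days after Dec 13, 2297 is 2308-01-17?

Dec 13, 2297 → Dec 13, 2298: 365 days.
Dec 13, 2298 → Dec 13, 2299: 365 days.
Dec 13, 2299 → Dec 13, 2300: 365 days.
Dec 13, 2300 → Dec 13, 2301: 365 days.
Dec 13, 2301 → Dec 13, 2302: 365 days.
Dec 13, 2302 → Dec 13, 2303: 365 days.
Dec 13, 2303 → Dec 13, 2304: 366 days (Feb 29, 2304 is in that span).
Dec 13, 2304 → Dec 13, 2305: 365 days.
Dec 13, 2305 → Dec 13, 2306: 365 days.
Dec 13, 2306 → Jan 13, 2307: 31 days (December has 31).
Jan 13, 2307 → Feb 13, 2307: 31 days (January has 31).
Feb 13, 2307 → Mar 13, 2307: 28 days (February has 28).
Mar 13, 2307 → Apr 13, 2307: 31 days (March has 31).
Apr 13, 2307 → May 13, 2307: 30 days (April has 30).
May 13, 2307 → Jun 13, 2307: 31 days (May has 31).
Jun 13, 2307 → Jul 13, 2307: 30 days (June has 30).
Jul 13, 2307 → Aug 13, 2307: 31 days (July has 31).
Aug 13, 2307 → Sep 13, 2307: 31 days (August has 31).
Sep 13, 2307 → Oct 13, 2307: 30 days (September has 30).
Oct 13, 2307 → Nov 13, 2307: 31 days (October has 31).
Nov 13, 2307 → Dec 13, 2307: 30 days (November has 30).
Dec 13, 2307 → Jan 13, 2308: 31 days (December has 31).
Jan 13, 2308 → Jan 17, 2308: 4 days.
Total: 3686 days.

3686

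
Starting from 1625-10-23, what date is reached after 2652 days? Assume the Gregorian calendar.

January 26, 1633

+365 (one year) → Oct 23, 1626 (2287 left).
+365 (one year) → Oct 23, 1627 (1922 left).
+366 (one year; includes Feb 29, 1628) → Oct 23, 1628 (1556 left).
+365 (one year) → Oct 23, 1629 (1191 left).
+365 (one year) → Oct 23, 1630 (826 left).
+365 (one year) → Oct 23, 1631 (461 left).
+366 (one year; includes Feb 29, 1632) → Oct 23, 1632 (95 left).
Oct has 31 days: +9 → Nov 1, 1632 (86 left).
Nov has 30 days: +30 → Dec 1, 1632 (56 left).
Dec has 31 days: +31 → Jan 1, 1633 (25 left).
+25 → Jan 26, 1633.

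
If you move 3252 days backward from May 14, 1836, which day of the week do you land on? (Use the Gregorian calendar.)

May 14, 1836 is a Saturday.
3252 mod 7 = 4, so 3252 days before a Saturday is Saturday − 4 = Tuesday.

Tuesday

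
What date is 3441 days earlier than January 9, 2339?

−365 (one year) → Jan 9, 2338 (3076 left).
−365 (one year) → Jan 9, 2337 (2711 left).
−366 (one year; includes Feb 29, 2336) → Jan 9, 2336 (2345 left).
−365 (one year) → Jan 9, 2335 (1980 left).
−365 (one year) → Jan 9, 2334 (1615 left).
−365 (one year) → Jan 9, 2333 (1250 left).
−366 (one year; includes Feb 29, 2332) → Jan 9, 2332 (884 left).
−365 (one year) → Jan 9, 2331 (519 left).
−365 (one year) → Jan 9, 2330 (154 left).
−9 → Dec 31, 2329 (end of Dec, 31 days; 145 left).
−31 → Nov 30, 2329 (end of Nov, 30 days; 114 left).
−30 → Oct 31, 2329 (end of Oct, 31 days; 84 left).
−31 → Sep 30, 2329 (end of Sep, 30 days; 53 left).
−30 → Aug 31, 2329 (end of Aug, 31 days; 23 left).
−23 → Aug 8, 2329.

August 8, 2329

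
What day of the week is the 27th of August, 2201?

Doomsday rule: the anchor day for the 2200s is Friday. For year 01: 1÷12 = 0 r 1, and 1÷4 = 0, so 0+1+0 = 1.
Friday + 1 ≡ Saturday — that's 2201's doomsday.
In August the doomsday date is Aug 8.
Aug 27 is 19 days after Aug 8; 19 mod 7 = 5, so Saturday + 5 = Thursday.

Thursday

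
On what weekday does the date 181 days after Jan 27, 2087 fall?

Sunday

Jan 27, 2087 is a Monday.
181 mod 7 = 6, so 181 days after a Monday is Monday + 6 = Sunday.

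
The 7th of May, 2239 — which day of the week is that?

Tuesday

January 1, 2239 is a Tuesday.
Jan 1, 2239 → Feb 1, 2239: 31 days (January has 31).
Feb 1, 2239 → Mar 1, 2239: 28 days (February has 28).
Mar 1, 2239 → Apr 1, 2239: 31 days (March has 31).
Apr 1, 2239 → May 1, 2239: 30 days (April has 30).
May 1, 2239 → May 7, 2239: 6 days.
Total: 126 days.
126 mod 7 = 0, so Tuesday + 0 = Tuesday.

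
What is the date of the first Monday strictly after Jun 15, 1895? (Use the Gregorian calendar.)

June 17, 1895

Jun 15, 1895 is a Saturday.
From Saturday to the next Monday is 2 days.
Jun 15, 1895 + 2 = Jun 17, 1895.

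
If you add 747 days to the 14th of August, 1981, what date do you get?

+365 (one year) → Aug 14, 1982 (382 left).
Aug has 31 days: +18 → Sep 1, 1982 (364 left).
Sep has 30 days: +30 → Oct 1, 1982 (334 left).
Oct has 31 days: +31 → Nov 1, 1982 (303 left).
Nov has 30 days: +30 → Dec 1, 1982 (273 left).
Dec has 31 days: +31 → Jan 1, 1983 (242 left).
Jan has 31 days: +31 → Feb 1, 1983 (211 left).
Feb has 28 days: +28 → Mar 1, 1983 (183 left).
Mar has 31 days: +31 → Apr 1, 1983 (152 left).
Apr has 30 days: +30 → May 1, 1983 (122 left).
May has 31 days: +31 → Jun 1, 1983 (91 left).
Jun has 30 days: +30 → Jul 1, 1983 (61 left).
Jul has 31 days: +31 → Aug 1, 1983 (30 left).
+30 → Aug 31, 1983.

August 31, 1983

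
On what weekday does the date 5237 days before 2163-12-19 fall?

First find the weekday of Dec 19, 2163. Doomsday rule: the anchor day for the 2100s is Sunday. For year 63: 63÷12 = 5 r 3, and 3÷4 = 0, so 5+3+0 = 8.
Sunday + 8 ≡ Monday — that's 2163's doomsday.
In December the doomsday date is Dec 12.
Dec 19 is 7 days after Dec 12; 7 mod 7 = 0, so Monday + 0 = Monday.
5237 mod 7 = 1, so 5237 days before a Monday is Monday − 1 = Sunday.

Sunday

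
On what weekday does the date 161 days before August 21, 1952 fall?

Thursday

First find the weekday of Aug 21, 1952. Doomsday rule: the anchor day for the 1900s is Wednesday. For year 52: 52÷12 = 4 r 4, and 4÷4 = 1, so 4+4+1 = 9.
Wednesday + 9 ≡ Friday — that's 1952's doomsday.
In August the doomsday date is Aug 8.
Aug 21 is 13 days after Aug 8; 13 mod 7 = 6, so Friday + 6 = Thursday.
161 mod 7 = 0, so 161 days before a Thursday is Thursday − 0 = Thursday.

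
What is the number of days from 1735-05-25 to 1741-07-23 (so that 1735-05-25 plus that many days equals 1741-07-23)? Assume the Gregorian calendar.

2251

May 25, 1735 → May 25, 1736: 366 days (Feb 29, 1736 is in that span).
May 25, 1736 → May 25, 1737: 365 days.
May 25, 1737 → May 25, 1738: 365 days.
May 25, 1738 → May 25, 1739: 365 days.
May 25, 1739 → May 25, 1740: 366 days (Feb 29, 1740 is in that span).
May 25, 1740 → May 25, 1741: 365 days.
May 25, 1741 → Jun 25, 1741: 31 days (May has 31).
Jun 25, 1741 → Jul 23, 1741: 28 days.
Total: 2251 days.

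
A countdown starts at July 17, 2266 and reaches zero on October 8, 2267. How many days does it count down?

448

Jul 17, 2266 → Jul 17, 2267: 365 days.
Jul 17, 2267 → Aug 17, 2267: 31 days (July has 31).
Aug 17, 2267 → Sep 17, 2267: 31 days (August has 31).
Sep 17, 2267 → Oct 8, 2267: 21 days.
Total: 448 days.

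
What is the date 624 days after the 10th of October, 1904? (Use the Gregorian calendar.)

+365 (one year) → Oct 10, 1905 (259 left).
Oct has 31 days: +22 → Nov 1, 1905 (237 left).
Nov has 30 days: +30 → Dec 1, 1905 (207 left).
Dec has 31 days: +31 → Jan 1, 1906 (176 left).
Jan has 31 days: +31 → Feb 1, 1906 (145 left).
Feb has 28 days: +28 → Mar 1, 1906 (117 left).
Mar has 31 days: +31 → Apr 1, 1906 (86 left).
Apr has 30 days: +30 → May 1, 1906 (56 left).
May has 31 days: +31 → Jun 1, 1906 (25 left).
+25 → Jun 26, 1906.

June 26, 1906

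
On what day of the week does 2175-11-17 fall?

Doomsday rule: the anchor day for the 2100s is Sunday. For year 75: 75÷12 = 6 r 3, and 3÷4 = 0, so 6+3+0 = 9.
Sunday + 9 ≡ Tuesday — that's 2175's doomsday.
In November the doomsday date is Nov 7.
Nov 17 is 10 days after Nov 7; 10 mod 7 = 3, so Tuesday + 3 = Friday.

Friday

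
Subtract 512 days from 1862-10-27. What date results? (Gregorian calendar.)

−365 (one year) → Oct 27, 1861 (147 left).
−27 → Sep 30, 1861 (end of Sep, 30 days; 120 left).
−30 → Aug 31, 1861 (end of Aug, 31 days; 90 left).
−31 → Jul 31, 1861 (end of Jul, 31 days; 59 left).
−31 → Jun 30, 1861 (end of Jun, 30 days; 28 left).
−28 → Jun 2, 1861.

June 2, 1861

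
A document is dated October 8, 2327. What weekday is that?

Saturday

Doomsday rule: the anchor day for the 2300s is Wednesday. For year 27: 27÷12 = 2 r 3, and 3÷4 = 0, so 2+3+0 = 5.
Wednesday + 5 ≡ Monday — that's 2327's doomsday.
In October the doomsday date is Oct 10.
Oct 8 is 2 days before Oct 10; 2 mod 7 = 2, so Monday − 2 = Saturday.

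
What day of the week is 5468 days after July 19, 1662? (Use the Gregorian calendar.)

First find the weekday of Jul 19, 1662. Doomsday rule: the anchor day for the 1600s is Tuesday. For year 62: 62÷12 = 5 r 2, and 2÷4 = 0, so 5+2+0 = 7.
Tuesday + 7 ≡ Tuesday — that's 1662's doomsday.
In July the doomsday date is Jul 11.
Jul 19 is 8 days after Jul 11; 8 mod 7 = 1, so Tuesday + 1 = Wednesday.
5468 mod 7 = 1, so 5468 days after a Wednesday is Wednesday + 1 = Thursday.

Thursday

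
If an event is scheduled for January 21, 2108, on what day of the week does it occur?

Saturday

January 1, 2108 is a Sunday.
Jan 1, 2108 → Jan 21, 2108: 20 days.
Total: 20 days.
20 mod 7 = 6, so Sunday + 6 = Saturday.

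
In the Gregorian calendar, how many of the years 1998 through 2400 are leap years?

Multiples of 4 in [1998,2400]: 101.
Of those, multiples of 100: 5 (not leap unless ÷400).
Multiples of 400: 2.
Leap years = 101 − 5 + 2 = 98.

98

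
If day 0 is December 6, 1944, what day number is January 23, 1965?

Dec 6, 1944 → Dec 6, 1945: 365 days.
Dec 6, 1945 → Dec 6, 1946: 365 days.
Dec 6, 1946 → Dec 6, 1947: 365 days.
Dec 6, 1947 → Dec 6, 1948: 366 days (Feb 29, 1948 is in that span).
Dec 6, 1948 → Dec 6, 1949: 365 days.
Dec 6, 1949 → Dec 6, 1950: 365 days.
Dec 6, 1950 → Dec 6, 1951: 365 days.
Dec 6, 1951 → Dec 6, 1952: 366 days (Feb 29, 1952 is in that span).
Dec 6, 1952 → Dec 6, 1953: 365 days.
Dec 6, 1953 → Dec 6, 1954: 365 days.
Dec 6, 1954 → Dec 6, 1955: 365 days.
Dec 6, 1955 → Dec 6, 1956: 366 days (Feb 29, 1956 is in that span).
Dec 6, 1956 → Dec 6, 1957: 365 days.
Dec 6, 1957 → Dec 6, 1958: 365 days.
Dec 6, 1958 → Dec 6, 1959: 365 days.
Dec 6, 1959 → Dec 6, 1960: 366 days (Feb 29, 1960 is in that span).
Dec 6, 1960 → Dec 6, 1961: 365 days.
Dec 6, 1961 → Dec 6, 1962: 365 days.
Dec 6, 1962 → Dec 6, 1963: 365 days.
Dec 6, 1963 → Dec 6, 1964: 366 days (Feb 29, 1964 is in that span).
Dec 6, 1964 → Jan 6, 1965: 31 days (December has 31).
Jan 6, 1965 → Jan 23, 1965: 17 days.
Total: 7353 days.

7353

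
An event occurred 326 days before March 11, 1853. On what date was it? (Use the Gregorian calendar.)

April 19, 1852

−11 → Feb 28, 1853 (end of Feb, 28 days; 315 left).
−28 → Jan 31, 1853 (end of Jan, 31 days; 287 left).
−31 → Dec 31, 1852 (end of Dec, 31 days; 256 left).
−31 → Nov 30, 1852 (end of Nov, 30 days; 225 left).
−30 → Oct 31, 1852 (end of Oct, 31 days; 195 left).
−31 → Sep 30, 1852 (end of Sep, 30 days; 164 left).
−30 → Aug 31, 1852 (end of Aug, 31 days; 134 left).
−31 → Jul 31, 1852 (end of Jul, 31 days; 103 left).
−31 → Jun 30, 1852 (end of Jun, 30 days; 72 left).
−30 → May 31, 1852 (end of May, 31 days; 42 left).
−31 → Apr 30, 1852 (end of Apr, 30 days; 11 left).
−11 → Apr 19, 1852.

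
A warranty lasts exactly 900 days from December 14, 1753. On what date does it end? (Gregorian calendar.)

June 1, 1756

+365 (one year) → Dec 14, 1754 (535 left).
+365 (one year) → Dec 14, 1755 (170 left).
Dec has 31 days: +18 → Jan 1, 1756 (152 left).
Jan has 31 days: +31 → Feb 1, 1756 (121 left).
Feb has 29 days: +29 → Mar 1, 1756 (92 left).
Mar has 31 days: +31 → Apr 1, 1756 (61 left).
Apr has 30 days: +30 → May 1, 1756 (31 left).
May has 31 days: +31 → Jun 1, 1756 (0 left).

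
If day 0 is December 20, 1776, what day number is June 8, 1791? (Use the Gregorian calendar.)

5283

Dec 20, 1776 → Dec 20, 1777: 365 days.
Dec 20, 1777 → Dec 20, 1778: 365 days.
Dec 20, 1778 → Dec 20, 1779: 365 days.
Dec 20, 1779 → Dec 20, 1780: 366 days (Feb 29, 1780 is in that span).
Dec 20, 1780 → Dec 20, 1781: 365 days.
Dec 20, 1781 → Dec 20, 1782: 365 days.
Dec 20, 1782 → Dec 20, 1783: 365 days.
Dec 20, 1783 → Dec 20, 1784: 366 days (Feb 29, 1784 is in that span).
Dec 20, 1784 → Dec 20, 1785: 365 days.
Dec 20, 1785 → Dec 20, 1786: 365 days.
Dec 20, 1786 → Dec 20, 1787: 365 days.
Dec 20, 1787 → Dec 20, 1788: 366 days (Feb 29, 1788 is in that span).
Dec 20, 1788 → Dec 20, 1789: 365 days.
Dec 20, 1789 → Dec 20, 1790: 365 days.
Dec 20, 1790 → Jan 20, 1791: 31 days (December has 31).
Jan 20, 1791 → Feb 20, 1791: 31 days (January has 31).
Feb 20, 1791 → Mar 20, 1791: 28 days (February has 28).
Mar 20, 1791 → Apr 20, 1791: 31 days (March has 31).
Apr 20, 1791 → May 20, 1791: 30 days (April has 30).
May 20, 1791 → Jun 8, 1791: 19 days.
Total: 5283 days.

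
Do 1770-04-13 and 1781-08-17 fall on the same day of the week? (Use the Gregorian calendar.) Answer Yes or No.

Yes

From Apr 13, 1770 to Aug 17, 1781 is 4144 days.
4144 mod 7 = 0, so they are the same weekday.
(Apr 13, 1770 is a Friday; Aug 17, 1781 is a Friday.)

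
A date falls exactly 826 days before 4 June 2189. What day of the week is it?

Thursday

Jun 4, 2189 is a Thursday.
826 mod 7 = 0, so 826 days before a Thursday is Thursday − 0 = Thursday.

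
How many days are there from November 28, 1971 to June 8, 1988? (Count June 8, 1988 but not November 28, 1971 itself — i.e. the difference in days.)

Nov 28, 1971 → Nov 28, 1972: 366 days (Feb 29, 1972 is in that span).
Nov 28, 1972 → Nov 28, 1973: 365 days.
Nov 28, 1973 → Nov 28, 1974: 365 days.
Nov 28, 1974 → Nov 28, 1975: 365 days.
Nov 28, 1975 → Nov 28, 1976: 366 days (Feb 29, 1976 is in that span).
Nov 28, 1976 → Nov 28, 1977: 365 days.
Nov 28, 1977 → Nov 28, 1978: 365 days.
Nov 28, 1978 → Nov 28, 1979: 365 days.
Nov 28, 1979 → Nov 28, 1980: 366 days (Feb 29, 1980 is in that span).
Nov 28, 1980 → Nov 28, 1981: 365 days.
Nov 28, 1981 → Nov 28, 1982: 365 days.
Nov 28, 1982 → Nov 28, 1983: 365 days.
Nov 28, 1983 → Nov 28, 1984: 366 days (Feb 29, 1984 is in that span).
Nov 28, 1984 → Nov 28, 1985: 365 days.
Nov 28, 1985 → Nov 28, 1986: 365 days.
Nov 28, 1986 → Nov 28, 1987: 365 days.
Nov 28, 1987 → Dec 28, 1987: 30 days (November has 30).
Dec 28, 1987 → Jan 28, 1988: 31 days (December has 31).
Jan 28, 1988 → Feb 28, 1988: 31 days (January has 31).
Feb 28, 1988 → Mar 28, 1988: 29 days (February has 29).
Mar 28, 1988 → Apr 28, 1988: 31 days (March has 31).
Apr 28, 1988 → May 28, 1988: 30 days (April has 30).
May 28, 1988 → Jun 8, 1988: 11 days.
Total: 6037 days.

6037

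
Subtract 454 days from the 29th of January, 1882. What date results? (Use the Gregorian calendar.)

November 1, 1880

−365 (one year) → Jan 29, 1881 (89 left).
−29 → Dec 31, 1880 (end of Dec, 31 days; 60 left).
−31 → Nov 30, 1880 (end of Nov, 30 days; 29 left).
−29 → Nov 1, 1880.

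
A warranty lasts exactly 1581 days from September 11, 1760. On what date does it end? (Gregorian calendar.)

January 9, 1765

+365 (one year) → Sep 11, 1761 (1216 left).
+365 (one year) → Sep 11, 1762 (851 left).
+365 (one year) → Sep 11, 1763 (486 left).
+366 (one year; includes Feb 29, 1764) → Sep 11, 1764 (120 left).
Sep has 30 days: +20 → Oct 1, 1764 (100 left).
Oct has 31 days: +31 → Nov 1, 1764 (69 left).
Nov has 30 days: +30 → Dec 1, 1764 (39 left).
Dec has 31 days: +31 → Jan 1, 1765 (8 left).
+8 → Jan 9, 1765.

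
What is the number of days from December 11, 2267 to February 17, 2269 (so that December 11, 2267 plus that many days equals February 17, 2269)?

Dec 11, 2267 → Dec 11, 2268: 366 days (Feb 29, 2268 is in that span).
Dec 11, 2268 → Jan 11, 2269: 31 days (December has 31).
Jan 11, 2269 → Feb 11, 2269: 31 days (January has 31).
Feb 11, 2269 → Feb 17, 2269: 6 days.
Total: 434 days.

434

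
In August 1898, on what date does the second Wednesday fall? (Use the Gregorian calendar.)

August 10, 1898

August 1, 1898 is a Monday.
The first Wednesday is therefore August 3 (2 days later).
The second Wednesday is 3 + 1×7 = August 10.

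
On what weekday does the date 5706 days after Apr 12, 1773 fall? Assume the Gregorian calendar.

First find the weekday of Apr 12, 1773. Doomsday rule: the anchor day for the 1700s is Sunday. For year 73: 73÷12 = 6 r 1, and 1÷4 = 0, so 6+1+0 = 7.
Sunday + 7 ≡ Sunday — that's 1773's doomsday.
In April the doomsday date is Apr 4.
Apr 12 is 8 days after Apr 4; 8 mod 7 = 1, so Sunday + 1 = Monday.
5706 mod 7 = 1, so 5706 days after a Monday is Monday + 1 = Tuesday.

Tuesday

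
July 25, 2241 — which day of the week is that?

Sunday

Doomsday rule: the anchor day for the 2200s is Friday. For year 41: 41÷12 = 3 r 5, and 5÷4 = 1, so 3+5+1 = 9.
Friday + 9 ≡ Sunday — that's 2241's doomsday.
In July the doomsday date is Jul 11.
Jul 25 is 14 days after Jul 11; 14 mod 7 = 0, so Sunday + 0 = Sunday.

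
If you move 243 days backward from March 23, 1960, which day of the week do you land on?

First find the weekday of Mar 23, 1960. Doomsday rule: the anchor day for the 1900s is Wednesday. For year 60: 60÷12 = 5 r 0, and 0÷4 = 0, so 5+0+0 = 5.
Wednesday + 5 ≡ Monday — that's 1960's doomsday.
In March the doomsday date is Mar 14.
Mar 23 is 9 days after Mar 14; 9 mod 7 = 2, so Monday + 2 = Wednesday.
243 mod 7 = 5, so 243 days before a Wednesday is Wednesday − 5 = Friday.

Friday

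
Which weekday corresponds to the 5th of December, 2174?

Monday

Doomsday rule: the anchor day for the 2100s is Sunday. For year 74: 74÷12 = 6 r 2, and 2÷4 = 0, so 6+2+0 = 8.
Sunday + 8 ≡ Monday — that's 2174's doomsday.
In December the doomsday date is Dec 12.
Dec 5 is 7 days before Dec 12; 7 mod 7 = 0, so Monday − 0 = Monday.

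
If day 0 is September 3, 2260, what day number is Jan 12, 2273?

4514

Sep 3, 2260 → Sep 3, 2261: 365 days.
Sep 3, 2261 → Sep 3, 2262: 365 days.
Sep 3, 2262 → Sep 3, 2263: 365 days.
Sep 3, 2263 → Sep 3, 2264: 366 days (Feb 29, 2264 is in that span).
Sep 3, 2264 → Sep 3, 2265: 365 days.
Sep 3, 2265 → Sep 3, 2266: 365 days.
Sep 3, 2266 → Sep 3, 2267: 365 days.
Sep 3, 2267 → Sep 3, 2268: 366 days (Feb 29, 2268 is in that span).
Sep 3, 2268 → Sep 3, 2269: 365 days.
Sep 3, 2269 → Sep 3, 2270: 365 days.
Sep 3, 2270 → Sep 3, 2271: 365 days.
Sep 3, 2271 → Sep 3, 2272: 366 days (Feb 29, 2272 is in that span).
Sep 3, 2272 → Oct 3, 2272: 30 days (September has 30).
Oct 3, 2272 → Nov 3, 2272: 31 days (October has 31).
Nov 3, 2272 → Dec 3, 2272: 30 days (November has 30).
Dec 3, 2272 → Jan 3, 2273: 31 days (December has 31).
Jan 3, 2273 → Jan 12, 2273: 9 days.
Total: 4514 days.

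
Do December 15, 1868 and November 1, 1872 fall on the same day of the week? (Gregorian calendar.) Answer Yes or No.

From Dec 15, 1868 to Nov 1, 1872 is 1417 days.
1417 mod 7 = 3, so they are different weekdays.
(Dec 15, 1868 is a Tuesday; Nov 1, 1872 is a Friday.)

No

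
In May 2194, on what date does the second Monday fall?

May 12, 2194

May 1, 2194 is a Thursday.
The first Monday is therefore May 5 (4 days later).
The second Monday is 5 + 1×7 = May 12.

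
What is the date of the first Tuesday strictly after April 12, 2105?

Apr 12, 2105 is a Sunday.
From Sunday to the next Tuesday is 2 days.
Apr 12, 2105 + 2 = Apr 14, 2105.

April 14, 2105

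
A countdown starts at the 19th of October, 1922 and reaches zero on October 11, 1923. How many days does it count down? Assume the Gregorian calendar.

Oct 19, 1922 → Nov 19, 1922: 31 days (October has 31).
Nov 19, 1922 → Dec 19, 1922: 30 days (November has 30).
Dec 19, 1922 → Jan 19, 1923: 31 days (December has 31).
Jan 19, 1923 → Feb 19, 1923: 31 days (January has 31).
Feb 19, 1923 → Mar 19, 1923: 28 days (February has 28).
Mar 19, 1923 → Apr 19, 1923: 31 days (March has 31).
Apr 19, 1923 → May 19, 1923: 30 days (April has 30).
May 19, 1923 → Jun 19, 1923: 31 days (May has 31).
Jun 19, 1923 → Jul 19, 1923: 30 days (June has 30).
Jul 19, 1923 → Aug 19, 1923: 31 days (July has 31).
Aug 19, 1923 → Sep 19, 1923: 31 days (August has 31).
Sep 19, 1923 → Oct 11, 1923: 22 days.
Total: 357 days.

357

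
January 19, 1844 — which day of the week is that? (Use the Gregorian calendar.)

Doomsday rule: the anchor day for the 1800s is Friday. For year 44: 44÷12 = 3 r 8, and 8÷4 = 2, so 3+8+2 = 13.
Friday + 13 ≡ Thursday — that's 1844's doomsday.
In January the doomsday date is Jan 4 (1844 is a leap year (divisible by 4)).
Jan 19 is 15 days after Jan 4; 15 mod 7 = 1, so Thursday + 1 = Friday.

Friday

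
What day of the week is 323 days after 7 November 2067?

First find the weekday of Nov 7, 2067. Doomsday rule: the anchor day for the 2000s is Tuesday. For year 67: 67÷12 = 5 r 7, and 7÷4 = 1, so 5+7+1 = 13.
Tuesday + 13 ≡ Monday — that's 2067's doomsday.
In November the doomsday date is Nov 7.
Nov 7 is the doomsday itself: Monday.
323 mod 7 = 1, so 323 days after a Monday is Monday + 1 = Tuesday.

Tuesday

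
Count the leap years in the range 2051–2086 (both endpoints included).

9

Multiples of 4 in [2051,2086]: 9.
Of those, multiples of 100: 0 (not leap unless ÷400).
Multiples of 400: 0.
Leap years = 9 − 0 + 0 = 9.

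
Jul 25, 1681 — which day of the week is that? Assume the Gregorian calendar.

Friday

Doomsday rule: the anchor day for the 1600s is Tuesday. For year 81: 81÷12 = 6 r 9, and 9÷4 = 2, so 6+9+2 = 17.
Tuesday + 17 ≡ Friday — that's 1681's doomsday.
In July the doomsday date is Jul 11.
Jul 25 is 14 days after Jul 11; 14 mod 7 = 0, so Friday + 0 = Friday.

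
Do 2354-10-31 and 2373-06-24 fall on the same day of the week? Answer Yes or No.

Yes

From Oct 31, 2354 to Jun 24, 2373 is 6811 days.
6811 mod 7 = 0, so they are the same weekday.
(Oct 31, 2354 is a Sunday; Jun 24, 2373 is a Sunday.)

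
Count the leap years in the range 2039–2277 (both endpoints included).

58

Multiples of 4 in [2039,2277]: 60.
Of those, multiples of 100: 2 (not leap unless ÷400).
Multiples of 400: 0.
Leap years = 60 − 2 + 0 = 58.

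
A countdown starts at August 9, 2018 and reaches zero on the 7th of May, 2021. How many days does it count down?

Aug 9, 2018 → Aug 9, 2019: 365 days.
Aug 9, 2019 → Aug 9, 2020: 366 days (Feb 29, 2020 is in that span).
Aug 9, 2020 → Sep 9, 2020: 31 days (August has 31).
Sep 9, 2020 → Oct 9, 2020: 30 days (September has 30).
Oct 9, 2020 → Nov 9, 2020: 31 days (October has 31).
Nov 9, 2020 → Dec 9, 2020: 30 days (November has 30).
Dec 9, 2020 → Jan 9, 2021: 31 days (December has 31).
Jan 9, 2021 → Feb 9, 2021: 31 days (January has 31).
Feb 9, 2021 → Mar 9, 2021: 28 days (February has 28).
Mar 9, 2021 → Apr 9, 2021: 31 days (March has 31).
Apr 9, 2021 → May 7, 2021: 28 days.
Total: 1002 days.

1002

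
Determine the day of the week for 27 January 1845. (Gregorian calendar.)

Monday

Doomsday rule: the anchor day for the 1800s is Friday. For year 45: 45÷12 = 3 r 9, and 9÷4 = 2, so 3+9+2 = 14.
Friday + 14 ≡ Friday — that's 1845's doomsday.
In January the doomsday date is Jan 3 (1845 is not a leap year).
Jan 27 is 24 days after Jan 3; 24 mod 7 = 3, so Friday + 3 = Monday.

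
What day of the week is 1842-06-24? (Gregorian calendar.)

Doomsday rule: the anchor day for the 1800s is Friday. For year 42: 42÷12 = 3 r 6, and 6÷4 = 1, so 3+6+1 = 10.
Friday + 10 ≡ Monday — that's 1842's doomsday.
In June the doomsday date is Jun 6.
Jun 24 is 18 days after Jun 6; 18 mod 7 = 4, so Monday + 4 = Friday.

Friday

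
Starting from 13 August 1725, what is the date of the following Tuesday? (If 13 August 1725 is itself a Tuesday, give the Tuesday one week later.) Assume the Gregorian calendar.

Aug 13, 1725 is a Monday.
From Monday to the next Tuesday is 1 day.
Aug 13, 1725 + 1 = Aug 14, 1725.

August 14, 1725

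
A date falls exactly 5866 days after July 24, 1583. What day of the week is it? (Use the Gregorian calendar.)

Sunday

First find the weekday of Jul 24, 1583. Doomsday rule: the anchor day for the 1500s is Wednesday. For year 83: 83÷12 = 6 r 11, and 11÷4 = 2, so 6+11+2 = 19.
Wednesday + 19 ≡ Monday — that's 1583's doomsday.
In July the doomsday date is Jul 11.
Jul 24 is 13 days after Jul 11; 13 mod 7 = 6, so Monday + 6 = Sunday.
5866 mod 7 = 0, so 5866 days after a Sunday is Sunday + 0 = Sunday.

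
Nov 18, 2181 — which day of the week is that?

Sunday

Doomsday rule: the anchor day for the 2100s is Sunday. For year 81: 81÷12 = 6 r 9, and 9÷4 = 2, so 6+9+2 = 17.
Sunday + 17 ≡ Wednesday — that's 2181's doomsday.
In November the doomsday date is Nov 7.
Nov 18 is 11 days after Nov 7; 11 mod 7 = 4, so Wednesday + 4 = Sunday.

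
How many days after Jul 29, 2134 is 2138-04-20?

Jul 29, 2134 → Jul 29, 2135: 365 days.
Jul 29, 2135 → Jul 29, 2136: 366 days (Feb 29, 2136 is in that span).
Jul 29, 2136 → Jul 29, 2137: 365 days.
Jul 29, 2137 → Aug 29, 2137: 31 days (July has 31).
Aug 29, 2137 → Sep 29, 2137: 31 days (August has 31).
Sep 29, 2137 → Oct 29, 2137: 30 days (September has 30).
Oct 29, 2137 → Nov 29, 2137: 31 days (October has 31).
Nov 29, 2137 → Dec 29, 2137: 30 days (November has 30).
Dec 29, 2137 → Jan 29, 2138: 31 days (December has 31).
Jan 29, 2138 → Feb 28, 2138: 30 days (January has 31).
Feb 28, 2138 → Mar 28, 2138: 28 days (February has 28).
Mar 28, 2138 → Apr 20, 2138: 23 days.
Total: 1361 days.

1361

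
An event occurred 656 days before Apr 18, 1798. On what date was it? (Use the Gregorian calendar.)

−365 (one year) → Apr 18, 1797 (291 left).
−18 → Mar 31, 1797 (end of Mar, 31 days; 273 left).
−31 → Feb 28, 1797 (end of Feb, 28 days; 242 left).
−28 → Jan 31, 1797 (end of Jan, 31 days; 214 left).
−31 → Dec 31, 1796 (end of Dec, 31 days; 183 left).
−31 → Nov 30, 1796 (end of Nov, 30 days; 152 left).
−30 → Oct 31, 1796 (end of Oct, 31 days; 122 left).
−31 → Sep 30, 1796 (end of Sep, 30 days; 91 left).
−30 → Aug 31, 1796 (end of Aug, 31 days; 61 left).
−31 → Jul 31, 1796 (end of Jul, 31 days; 30 left).
−30 → Jul 1, 1796.

July 1, 1796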